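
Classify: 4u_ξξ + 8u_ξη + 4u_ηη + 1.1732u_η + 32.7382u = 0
Parabolic (discriminant = 0).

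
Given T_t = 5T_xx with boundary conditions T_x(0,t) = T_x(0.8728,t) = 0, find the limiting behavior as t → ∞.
T → constant (steady state). Heat is conserved (no flux at boundaries); solution approaches the spatial average.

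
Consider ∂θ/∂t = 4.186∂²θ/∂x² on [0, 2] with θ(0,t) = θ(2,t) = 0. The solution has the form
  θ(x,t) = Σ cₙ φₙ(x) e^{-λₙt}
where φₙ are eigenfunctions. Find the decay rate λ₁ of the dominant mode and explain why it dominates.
Eigenvalues: λₙ = 4.186n²π²/2².
First three modes:
  n=1: λ₁ = 4.186π²/2² ≈ 10.329
  n=2: λ₂ = 16.744π²/2² ≈ 41.314 (4× faster decay)
  n=3: λ₃ = 37.674π²/2² ≈ 92.957 (9× faster decay)
As t → ∞, higher modes decay exponentially faster. The n=1 mode dominates: θ ~ c₁ sin(πx/2) e^{-λ₁t}.
Decay rate: λ₁ = 4.186π²/2² ≈ 10.329.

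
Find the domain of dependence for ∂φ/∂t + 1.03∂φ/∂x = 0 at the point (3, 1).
A single point: x = 1.97. The characteristic through (3, 1) is x - 1.03t = const, so x = 3 - 1.03·1 = 1.97.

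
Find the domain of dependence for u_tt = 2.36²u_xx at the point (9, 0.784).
Domain of dependence: [7.14976, 10.85024]. Signals travel at speed 2.36, so data within |x - 9| ≤ 2.36·0.784 = 1.85024 can reach the point.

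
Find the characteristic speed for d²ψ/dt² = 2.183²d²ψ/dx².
Speed = 2.183. Information travels along characteristics x = x₀ ± 2.183t.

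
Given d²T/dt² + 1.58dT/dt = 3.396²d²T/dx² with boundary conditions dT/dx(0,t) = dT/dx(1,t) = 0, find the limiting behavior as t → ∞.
T → constant (steady state). Damping (γ=1.58) dissipates the nonconstant modes; with Neumann BCs the spatial average obeys M''+γM'=0 and tends to a finite limit.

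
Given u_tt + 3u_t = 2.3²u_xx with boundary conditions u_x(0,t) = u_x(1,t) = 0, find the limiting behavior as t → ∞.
u → constant (steady state). Damping (γ=3) dissipates the nonconstant modes; with Neumann BCs the spatial average obeys M''+γM'=0 and tends to a finite limit.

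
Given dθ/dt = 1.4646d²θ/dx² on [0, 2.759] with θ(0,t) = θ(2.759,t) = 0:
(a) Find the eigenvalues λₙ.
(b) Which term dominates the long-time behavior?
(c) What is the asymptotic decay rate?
Eigenvalues: λₙ = 1.4646n²π²/2.759².
First three modes:
  n=1: λ₁ = 1.4646π²/2.759² ≈ 1.899
  n=2: λ₂ = 5.8584π²/2.759² ≈ 7.596 (4× faster decay)
  n=3: λ₃ = 13.1814π²/2.759² ≈ 17.091 (9× faster decay)
As t → ∞, higher modes decay exponentially faster. The n=1 mode dominates: θ ~ c₁ sin(πx/2.759) e^{-λ₁t}.
Decay rate: λ₁ = 1.4646π²/2.759² ≈ 1.899.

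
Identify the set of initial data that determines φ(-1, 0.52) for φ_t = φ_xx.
The entire real line. The heat equation has infinite propagation speed: any initial disturbance instantly affects all points (though exponentially small far away).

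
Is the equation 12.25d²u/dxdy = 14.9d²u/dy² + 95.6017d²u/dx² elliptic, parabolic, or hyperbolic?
Rewriting in standard form: -95.6017d²u/dx² + 12.25d²u/dxdy - 14.9d²u/dy² = 0. Computing B² - 4AC with A = -95.6017, B = 12.25, C = -14.9: discriminant = -5547.79882 (negative). Answer: elliptic.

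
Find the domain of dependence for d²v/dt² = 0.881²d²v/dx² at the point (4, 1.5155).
Domain of dependence: [2.6648445, 5.3351555]. Signals travel at speed 0.881, so data within |x - 4| ≤ 0.881·1.5155 = 1.3351555 can reach the point.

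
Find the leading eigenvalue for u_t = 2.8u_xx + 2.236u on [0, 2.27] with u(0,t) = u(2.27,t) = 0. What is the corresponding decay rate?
Eigenvalues: λₙ = 2.8n²π²/2.27² - 2.236.
First three modes:
  n=1: λ₁ = 2.8π²/2.27² - 2.236 ≈ 3.127
  n=2: λ₂ = 11.2π²/2.27² - 2.236 ≈ 19.216
  n=3: λ₃ = 25.2π²/2.27² - 2.236 ≈ 46.031
Since 2.8π²/2.27² ≈ 5.363 > 2.236, all λₙ > 0.
The n=1 mode decays slowest → dominates as t → ∞.
Asymptotic: u ~ c₁ sin(πx/2.27) e^{-λ₁t} with decay rate λ₁ ≈ 3.127.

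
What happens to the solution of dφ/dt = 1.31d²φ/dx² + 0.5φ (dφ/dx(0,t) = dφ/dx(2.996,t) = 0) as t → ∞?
φ grows unboundedly. With Neumann BCs the constant mode has diffusion eigenvalue 0, so any r > 0 makes it grow like e^(0.5t); solution grows exponentially.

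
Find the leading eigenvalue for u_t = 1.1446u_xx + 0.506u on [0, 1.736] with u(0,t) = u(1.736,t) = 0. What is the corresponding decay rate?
Eigenvalues: λₙ = 1.1446n²π²/1.736² - 0.506.
First three modes:
  n=1: λ₁ = 1.1446π²/1.736² - 0.506 ≈ 3.242
  n=2: λ₂ = 4.5784π²/1.736² - 0.506 ≈ 14.488
  n=3: λ₃ = 10.3014π²/1.736² - 0.506 ≈ 33.23
Since 1.1446π²/1.736² ≈ 3.748 > 0.506, all λₙ > 0.
The n=1 mode decays slowest → dominates as t → ∞.
Asymptotic: u ~ c₁ sin(πx/1.736) e^{-λ₁t} with decay rate λ₁ ≈ 3.242.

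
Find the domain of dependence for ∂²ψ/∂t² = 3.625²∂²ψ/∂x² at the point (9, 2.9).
Domain of dependence: [-1.5125, 19.5125]. Signals travel at speed 3.625, so data within |x - 9| ≤ 3.625·2.9 = 10.5125 can reach the point.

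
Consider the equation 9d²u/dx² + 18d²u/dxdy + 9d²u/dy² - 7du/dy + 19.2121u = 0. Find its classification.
Parabolic. (A = 9, B = 18, C = 9 gives B² - 4AC = 0.)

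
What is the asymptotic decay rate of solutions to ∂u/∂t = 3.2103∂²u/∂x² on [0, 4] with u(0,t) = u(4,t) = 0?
Eigenvalues: λₙ = 3.2103n²π²/4².
First three modes:
  n=1: λ₁ = 3.2103π²/4² ≈ 1.98
  n=2: λ₂ = 12.8412π²/4² ≈ 7.921 (4× faster decay)
  n=3: λ₃ = 28.8927π²/4² ≈ 17.822 (9× faster decay)
As t → ∞, higher modes decay exponentially faster. The n=1 mode dominates: u ~ c₁ sin(πx/4) e^{-λ₁t}.
Decay rate: λ₁ = 3.2103π²/4² ≈ 1.98.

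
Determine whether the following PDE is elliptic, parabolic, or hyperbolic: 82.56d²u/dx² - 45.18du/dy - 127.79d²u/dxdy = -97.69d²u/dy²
Rewriting in standard form: 82.56d²u/dx² - 127.79d²u/dxdy + 97.69d²u/dy² - 45.18du/dy = 0. Coefficients: A = 82.56, B = -127.79, C = 97.69. B² - 4AC = -15930.8615, which is negative, so the equation is elliptic.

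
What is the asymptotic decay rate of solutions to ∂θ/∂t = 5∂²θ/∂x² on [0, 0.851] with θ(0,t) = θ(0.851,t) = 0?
Eigenvalues: λₙ = 5n²π²/0.851².
First three modes:
  n=1: λ₁ = 5π²/0.851² ≈ 68.141
  n=2: λ₂ = 20π²/0.851² ≈ 272.565 (4× faster decay)
  n=3: λ₃ = 45π²/0.851² ≈ 613.272 (9× faster decay)
As t → ∞, higher modes decay exponentially faster. The n=1 mode dominates: θ ~ c₁ sin(πx/0.851) e^{-λ₁t}.
Decay rate: λ₁ = 5π²/0.851² ≈ 68.141.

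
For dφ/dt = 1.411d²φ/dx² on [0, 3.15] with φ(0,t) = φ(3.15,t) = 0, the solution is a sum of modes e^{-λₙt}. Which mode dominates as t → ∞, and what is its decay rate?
Eigenvalues: λₙ = 1.411n²π²/3.15².
First three modes:
  n=1: λ₁ = 1.411π²/3.15² ≈ 1.403
  n=2: λ₂ = 5.644π²/3.15² ≈ 5.614 (4× faster decay)
  n=3: λ₃ = 12.699π²/3.15² ≈ 12.631 (9× faster decay)
As t → ∞, higher modes decay exponentially faster. The n=1 mode dominates: φ ~ c₁ sin(πx/3.15) e^{-λ₁t}.
Decay rate: λ₁ = 1.411π²/3.15² ≈ 1.403.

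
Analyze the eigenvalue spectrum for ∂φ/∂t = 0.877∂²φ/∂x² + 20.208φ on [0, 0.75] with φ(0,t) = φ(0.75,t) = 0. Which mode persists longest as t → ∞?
Eigenvalues: λₙ = 0.877n²π²/0.75² - 20.208.
First three modes:
  n=1: λ₁ = 0.877π²/0.75² - 20.208 ≈ -4.82
  n=2: λ₂ = 3.508π²/0.75² - 20.208 ≈ 41.343
  n=3: λ₃ = 7.893π²/0.75² - 20.208 ≈ 118.282
Since 0.877π²/0.75² ≈ 15.388 < 20.208, λ₁ < 0.
The n=1 mode grows fastest (−λₙ is largest for n=1) → dominates.
Asymptotic: φ ~ c₁ sin(πx/0.75) e^{4.82t} (exponential growth at rate −λ₁ ≈ 4.82).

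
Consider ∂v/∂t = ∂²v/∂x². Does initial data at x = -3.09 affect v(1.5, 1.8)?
Yes, for any finite x. The heat equation has infinite propagation speed, so all initial data affects all points at any t > 0.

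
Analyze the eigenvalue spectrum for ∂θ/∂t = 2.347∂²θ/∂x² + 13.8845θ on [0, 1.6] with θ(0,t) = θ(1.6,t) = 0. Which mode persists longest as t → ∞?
Eigenvalues: λₙ = 2.347n²π²/1.6² - 13.8845.
First three modes:
  n=1: λ₁ = 2.347π²/1.6² - 13.8845 ≈ -4.836
  n=2: λ₂ = 9.388π²/1.6² - 13.8845 ≈ 22.309
  n=3: λ₃ = 21.123π²/1.6² - 13.8845 ≈ 67.551
Since 2.347π²/1.6² ≈ 9.048 < 13.8845, λ₁ < 0.
The n=1 mode grows fastest (−λₙ is largest for n=1) → dominates.
Asymptotic: θ ~ c₁ sin(πx/1.6) e^{4.836t} (exponential growth at rate −λ₁ ≈ 4.836).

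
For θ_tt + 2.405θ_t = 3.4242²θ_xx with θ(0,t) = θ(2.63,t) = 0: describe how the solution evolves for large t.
θ → 0. Damping (γ=2.405) dissipates energy; oscillations decay exponentially.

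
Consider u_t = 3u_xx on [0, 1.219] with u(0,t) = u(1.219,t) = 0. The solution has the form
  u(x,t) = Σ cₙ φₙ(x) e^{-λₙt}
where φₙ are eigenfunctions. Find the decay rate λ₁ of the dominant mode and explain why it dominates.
Eigenvalues: λₙ = 3n²π²/1.219².
First three modes:
  n=1: λ₁ = 3π²/1.219² ≈ 19.926
  n=2: λ₂ = 12π²/1.219² ≈ 79.703 (4× faster decay)
  n=3: λ₃ = 27π²/1.219² ≈ 179.331 (9× faster decay)
As t → ∞, higher modes decay exponentially faster. The n=1 mode dominates: u ~ c₁ sin(πx/1.219) e^{-λ₁t}.
Decay rate: λ₁ = 3π²/1.219² ≈ 19.926.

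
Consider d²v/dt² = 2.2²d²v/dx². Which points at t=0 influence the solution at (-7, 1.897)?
Domain of dependence: [-11.1734, -2.8266]. Signals travel at speed 2.2, so data within |x - -7| ≤ 2.2·1.897 = 4.1734 can reach the point.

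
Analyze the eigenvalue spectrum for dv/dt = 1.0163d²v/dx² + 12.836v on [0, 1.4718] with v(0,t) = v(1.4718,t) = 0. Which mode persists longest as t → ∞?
Eigenvalues: λₙ = 1.0163n²π²/1.4718² - 12.836.
First three modes:
  n=1: λ₁ = 1.0163π²/1.4718² - 12.836 ≈ -8.206
  n=2: λ₂ = 4.0652π²/1.4718² - 12.836 ≈ 5.686
  n=3: λ₃ = 9.1467π²/1.4718² - 12.836 ≈ 28.838
Since 1.0163π²/1.4718² ≈ 4.63 < 12.836, λ₁ < 0.
The n=1 mode grows fastest (−λₙ is largest for n=1) → dominates.
Asymptotic: v ~ c₁ sin(πx/1.4718) e^{8.206t} (exponential growth at rate −λ₁ ≈ 8.206).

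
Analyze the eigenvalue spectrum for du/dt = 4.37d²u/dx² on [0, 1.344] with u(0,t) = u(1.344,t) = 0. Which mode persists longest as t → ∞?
Eigenvalues: λₙ = 4.37n²π²/1.344².
First three modes:
  n=1: λ₁ = 4.37π²/1.344² ≈ 23.877
  n=2: λ₂ = 17.48π²/1.344² ≈ 95.509 (4× faster decay)
  n=3: λ₃ = 39.33π²/1.344² ≈ 214.894 (9× faster decay)
As t → ∞, higher modes decay exponentially faster. The n=1 mode dominates: u ~ c₁ sin(πx/1.344) e^{-λ₁t}.
Decay rate: λ₁ = 4.37π²/1.344² ≈ 23.877.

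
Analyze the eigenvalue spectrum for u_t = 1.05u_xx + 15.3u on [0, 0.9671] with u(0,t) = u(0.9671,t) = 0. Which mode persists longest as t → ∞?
Eigenvalues: λₙ = 1.05n²π²/0.9671² - 15.3.
First three modes:
  n=1: λ₁ = 1.05π²/0.9671² - 15.3 ≈ -4.22
  n=2: λ₂ = 4.2π²/0.9671² - 15.3 ≈ 29.021
  n=3: λ₃ = 9.45π²/0.9671² - 15.3 ≈ 84.421
Since 1.05π²/0.9671² ≈ 11.08 < 15.3, λ₁ < 0.
The n=1 mode grows fastest (−λₙ is largest for n=1) → dominates.
Asymptotic: u ~ c₁ sin(πx/0.9671) e^{4.22t} (exponential growth at rate −λ₁ ≈ 4.22).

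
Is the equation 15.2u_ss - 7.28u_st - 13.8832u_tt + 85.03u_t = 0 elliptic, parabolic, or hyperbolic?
Computing B² - 4AC with A = 15.2, B = -7.28, C = -13.8832: discriminant = 897.09696 (positive). Answer: hyperbolic.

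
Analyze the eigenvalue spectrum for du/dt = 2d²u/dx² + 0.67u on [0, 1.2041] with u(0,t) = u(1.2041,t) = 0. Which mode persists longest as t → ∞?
Eigenvalues: λₙ = 2n²π²/1.2041² - 0.67.
First three modes:
  n=1: λ₁ = 2π²/1.2041² - 0.67 ≈ 12.945
  n=2: λ₂ = 8π²/1.2041² - 0.67 ≈ 53.788
  n=3: λ₃ = 18π²/1.2041² - 0.67 ≈ 121.861
Since 2π²/1.2041² ≈ 13.615 > 0.67, all λₙ > 0.
The n=1 mode decays slowest → dominates as t → ∞.
Asymptotic: u ~ c₁ sin(πx/1.2041) e^{-λ₁t} with decay rate λ₁ ≈ 12.945.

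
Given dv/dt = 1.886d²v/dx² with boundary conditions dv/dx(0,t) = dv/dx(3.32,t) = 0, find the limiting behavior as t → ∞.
v → constant (steady state). Heat is conserved (no flux at boundaries); solution approaches the spatial average.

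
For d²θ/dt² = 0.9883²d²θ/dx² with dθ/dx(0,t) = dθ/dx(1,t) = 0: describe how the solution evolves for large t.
θ oscillates about a mean that drifts linearly in t (generically unbounded; no decay). There is no damping, so the nonconstant modes persist as standing waves (energy conserved, no decay). But with Neumann conditions at both ends the constant mode has eigenvalue 0: the spatial mean M(t) of θ satisfies M'' = 0, so M(t) = M(0) + M'(0)·t. Unless the initial velocity has zero mean (∫θ_t(x,0)dx = 0), the solution grows linearly in t (unbounded, though not exponentially); if it does have zero mean, the solution stays bounded and simply oscillates.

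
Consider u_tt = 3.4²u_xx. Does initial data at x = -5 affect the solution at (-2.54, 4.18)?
Yes. The domain of dependence is [-16.752, 11.672], and -5 ∈ [-16.752, 11.672].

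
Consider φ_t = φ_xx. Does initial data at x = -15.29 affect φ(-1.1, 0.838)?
Yes, for any finite x. The heat equation has infinite propagation speed, so all initial data affects all points at any t > 0.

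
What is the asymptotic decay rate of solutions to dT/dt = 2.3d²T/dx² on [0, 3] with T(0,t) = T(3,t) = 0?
Eigenvalues: λₙ = 2.3n²π²/3².
First three modes:
  n=1: λ₁ = 2.3π²/3² ≈ 2.522
  n=2: λ₂ = 9.2π²/3² ≈ 10.089 (4× faster decay)
  n=3: λ₃ = 20.7π²/3² ≈ 22.7 (9× faster decay)
As t → ∞, higher modes decay exponentially faster. The n=1 mode dominates: T ~ c₁ sin(πx/3) e^{-λ₁t}.
Decay rate: λ₁ = 2.3π²/3² ≈ 2.522.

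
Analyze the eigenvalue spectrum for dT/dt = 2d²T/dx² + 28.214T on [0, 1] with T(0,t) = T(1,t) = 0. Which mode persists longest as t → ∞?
Eigenvalues: λₙ = 2n²π²/1² - 28.214.
First three modes:
  n=1: λ₁ = 2π² - 28.214 ≈ -8.475
  n=2: λ₂ = 8π² - 28.214 ≈ 50.743
  n=3: λ₃ = 18π² - 28.214 ≈ 149.439
Since 2π² ≈ 19.739 < 28.214, λ₁ < 0.
The n=1 mode grows fastest (−λₙ is largest for n=1) → dominates.
Asymptotic: T ~ c₁ sin(πx/1) e^{8.475t} (exponential growth at rate −λ₁ ≈ 8.475).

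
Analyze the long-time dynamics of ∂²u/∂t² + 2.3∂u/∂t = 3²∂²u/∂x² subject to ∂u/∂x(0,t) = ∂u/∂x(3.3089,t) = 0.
Long-time behavior: u → constant (steady state). Damping (γ=2.3) dissipates the nonconstant modes; with Neumann BCs the spatial average obeys M''+γM'=0 and tends to a finite limit.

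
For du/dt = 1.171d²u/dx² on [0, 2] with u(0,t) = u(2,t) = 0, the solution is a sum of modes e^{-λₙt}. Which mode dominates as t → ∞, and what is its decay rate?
Eigenvalues: λₙ = 1.171n²π²/2².
First three modes:
  n=1: λ₁ = 1.171π²/2² ≈ 2.889
  n=2: λ₂ = 4.684π²/2² ≈ 11.557 (4× faster decay)
  n=3: λ₃ = 10.539π²/2² ≈ 26.004 (9× faster decay)
As t → ∞, higher modes decay exponentially faster. The n=1 mode dominates: u ~ c₁ sin(πx/2) e^{-λ₁t}.
Decay rate: λ₁ = 1.171π²/2² ≈ 2.889.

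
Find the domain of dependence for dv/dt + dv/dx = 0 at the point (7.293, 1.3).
A single point: x = 5.993. The characteristic through (7.293, 1.3) is x - 1t = const, so x = 7.293 - 1·1.3 = 5.993.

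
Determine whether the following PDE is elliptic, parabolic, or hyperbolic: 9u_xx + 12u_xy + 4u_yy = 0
Coefficients: A = 9, B = 12, C = 4. B² - 4AC = 0, which is zero, so the equation is parabolic.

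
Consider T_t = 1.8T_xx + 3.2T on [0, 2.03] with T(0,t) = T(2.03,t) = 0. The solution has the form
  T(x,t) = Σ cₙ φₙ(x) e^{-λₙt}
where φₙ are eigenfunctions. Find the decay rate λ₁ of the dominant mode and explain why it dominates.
Eigenvalues: λₙ = 1.8n²π²/2.03² - 3.2.
First three modes:
  n=1: λ₁ = 1.8π²/2.03² - 3.2 ≈ 1.111
  n=2: λ₂ = 7.2π²/2.03² - 3.2 ≈ 14.044
  n=3: λ₃ = 16.2π²/2.03² - 3.2 ≈ 35.599
Since 1.8π²/2.03² ≈ 4.311 > 3.2, all λₙ > 0.
The n=1 mode decays slowest → dominates as t → ∞.
Asymptotic: T ~ c₁ sin(πx/2.03) e^{-λ₁t} with decay rate λ₁ ≈ 1.111.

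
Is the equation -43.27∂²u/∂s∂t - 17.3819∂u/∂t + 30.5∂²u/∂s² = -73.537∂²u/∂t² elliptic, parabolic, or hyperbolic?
Rewriting in standard form: 30.5∂²u/∂s² - 43.27∂²u/∂s∂t + 73.537∂²u/∂t² - 17.3819∂u/∂t = 0. Computing B² - 4AC with A = 30.5, B = -43.27, C = 73.537: discriminant = -7099.2211 (negative). Answer: elliptic.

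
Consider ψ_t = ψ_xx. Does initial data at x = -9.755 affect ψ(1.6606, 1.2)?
Yes, for any finite x. The heat equation has infinite propagation speed, so all initial data affects all points at any t > 0.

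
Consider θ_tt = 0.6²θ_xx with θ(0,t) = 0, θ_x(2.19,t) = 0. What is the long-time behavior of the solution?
As t → ∞, θ oscillates (no decay). Energy is conserved; the solution oscillates indefinitely as standing waves.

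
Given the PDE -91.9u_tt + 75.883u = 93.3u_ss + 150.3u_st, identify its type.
Rewriting in standard form: -93.3u_ss - 150.3u_st - 91.9u_tt + 75.883u = 0. The second-order coefficients are A = -93.3, B = -150.3, C = -91.9. Since B² - 4AC = -11706.99 < 0, this is an elliptic PDE.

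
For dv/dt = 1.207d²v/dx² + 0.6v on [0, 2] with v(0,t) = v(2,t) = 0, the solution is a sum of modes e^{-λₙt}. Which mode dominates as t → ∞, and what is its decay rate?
Eigenvalues: λₙ = 1.207n²π²/2² - 0.6.
First three modes:
  n=1: λ₁ = 1.207π²/2² - 0.6 ≈ 2.378
  n=2: λ₂ = 4.828π²/2² - 0.6 ≈ 11.313
  n=3: λ₃ = 10.863π²/2² - 0.6 ≈ 26.203
Since 1.207π²/2² ≈ 2.978 > 0.6, all λₙ > 0.
The n=1 mode decays slowest → dominates as t → ∞.
Asymptotic: v ~ c₁ sin(πx/2) e^{-λ₁t} with decay rate λ₁ ≈ 2.378.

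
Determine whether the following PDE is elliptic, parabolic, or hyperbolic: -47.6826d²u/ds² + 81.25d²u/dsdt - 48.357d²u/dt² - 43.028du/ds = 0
Coefficients: A = -47.6826, B = 81.25, C = -48.357. B² - 4AC = -2621.5874528, which is negative, so the equation is elliptic.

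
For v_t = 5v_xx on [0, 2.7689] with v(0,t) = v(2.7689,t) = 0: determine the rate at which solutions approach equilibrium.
Eigenvalues: λₙ = 5n²π²/2.7689².
First three modes:
  n=1: λ₁ = 5π²/2.7689² ≈ 6.437
  n=2: λ₂ = 20π²/2.7689² ≈ 25.746 (4× faster decay)
  n=3: λ₃ = 45π²/2.7689² ≈ 57.929 (9× faster decay)
As t → ∞, higher modes decay exponentially faster. The n=1 mode dominates: v ~ c₁ sin(πx/2.7689) e^{-λ₁t}.
Decay rate: λ₁ = 5π²/2.7689² ≈ 6.437.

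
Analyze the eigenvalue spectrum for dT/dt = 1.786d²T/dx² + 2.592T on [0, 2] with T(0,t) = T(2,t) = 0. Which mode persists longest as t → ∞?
Eigenvalues: λₙ = 1.786n²π²/2² - 2.592.
First three modes:
  n=1: λ₁ = 1.786π²/2² - 2.592 ≈ 1.815
  n=2: λ₂ = 7.144π²/2² - 2.592 ≈ 15.035
  n=3: λ₃ = 16.074π²/2² - 2.592 ≈ 37.069
Since 1.786π²/2² ≈ 4.407 > 2.592, all λₙ > 0.
The n=1 mode decays slowest → dominates as t → ∞.
Asymptotic: T ~ c₁ sin(πx/2) e^{-λ₁t} with decay rate λ₁ ≈ 1.815.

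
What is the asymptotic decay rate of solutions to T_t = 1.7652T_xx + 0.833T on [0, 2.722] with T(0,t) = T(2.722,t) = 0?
Eigenvalues: λₙ = 1.7652n²π²/2.722² - 0.833.
First three modes:
  n=1: λ₁ = 1.7652π²/2.722² - 0.833 ≈ 1.518
  n=2: λ₂ = 7.0608π²/2.722² - 0.833 ≈ 8.572
  n=3: λ₃ = 15.8868π²/2.722² - 0.833 ≈ 20.329
Since 1.7652π²/2.722² ≈ 2.351 > 0.833, all λₙ > 0.
The n=1 mode decays slowest → dominates as t → ∞.
Asymptotic: T ~ c₁ sin(πx/2.722) e^{-λ₁t} with decay rate λ₁ ≈ 1.518.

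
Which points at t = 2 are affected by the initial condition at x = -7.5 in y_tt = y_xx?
Domain of influence: [-9.5, -5.5]. Data at x = -7.5 spreads outward at speed 1.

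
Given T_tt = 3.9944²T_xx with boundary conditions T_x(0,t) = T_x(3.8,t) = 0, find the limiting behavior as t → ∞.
T oscillates about a mean that drifts linearly in t (generically unbounded; no decay). There is no damping, so the nonconstant modes persist as standing waves (energy conserved, no decay). But with Neumann conditions at both ends the constant mode has eigenvalue 0: the spatial mean M(t) of T satisfies M'' = 0, so M(t) = M(0) + M'(0)·t. Unless the initial velocity has zero mean (∫T_t(x,0)dx = 0), the solution grows linearly in t (unbounded, though not exponentially); if it does have zero mean, the solution stays bounded and simply oscillates.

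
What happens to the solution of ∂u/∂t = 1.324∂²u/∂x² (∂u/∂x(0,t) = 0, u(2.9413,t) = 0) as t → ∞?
u → 0. Heat escapes through the Dirichlet boundary.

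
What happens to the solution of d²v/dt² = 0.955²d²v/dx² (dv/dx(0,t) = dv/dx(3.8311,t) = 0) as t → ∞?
v oscillates about a mean that drifts linearly in t (generically unbounded; no decay). There is no damping, so the nonconstant modes persist as standing waves (energy conserved, no decay). But with Neumann conditions at both ends the constant mode has eigenvalue 0: the spatial mean M(t) of v satisfies M'' = 0, so M(t) = M(0) + M'(0)·t. Unless the initial velocity has zero mean (∫v_t(x,0)dx = 0), the solution grows linearly in t (unbounded, though not exponentially); if it does have zero mean, the solution stays bounded and simply oscillates.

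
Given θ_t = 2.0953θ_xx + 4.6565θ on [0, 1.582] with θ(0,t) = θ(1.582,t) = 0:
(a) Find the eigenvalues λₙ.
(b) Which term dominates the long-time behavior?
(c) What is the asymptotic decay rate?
Eigenvalues: λₙ = 2.0953n²π²/1.582² - 4.6565.
First three modes:
  n=1: λ₁ = 2.0953π²/1.582² - 4.6565 ≈ 3.606
  n=2: λ₂ = 8.3812π²/1.582² - 4.6565 ≈ 28.395
  n=3: λ₃ = 18.8577π²/1.582² - 4.6565 ≈ 69.71
Since 2.0953π²/1.582² ≈ 8.263 > 4.6565, all λₙ > 0.
The n=1 mode decays slowest → dominates as t → ∞.
Asymptotic: θ ~ c₁ sin(πx/1.582) e^{-λ₁t} with decay rate λ₁ ≈ 3.606.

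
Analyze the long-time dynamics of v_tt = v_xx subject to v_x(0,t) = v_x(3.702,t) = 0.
Long-time behavior: v oscillates about a mean that drifts linearly in t (generically unbounded; no decay). There is no damping, so the nonconstant modes persist as standing waves (energy conserved, no decay). But with Neumann conditions at both ends the constant mode has eigenvalue 0: the spatial mean M(t) of v satisfies M'' = 0, so M(t) = M(0) + M'(0)·t. Unless the initial velocity has zero mean (∫v_t(x,0)dx = 0), the solution grows linearly in t (unbounded, though not exponentially); if it does have zero mean, the solution stays bounded and simply oscillates.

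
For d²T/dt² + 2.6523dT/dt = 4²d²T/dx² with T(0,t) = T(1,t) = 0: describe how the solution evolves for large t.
T → 0. Damping (γ=2.6523) dissipates energy; oscillations decay exponentially.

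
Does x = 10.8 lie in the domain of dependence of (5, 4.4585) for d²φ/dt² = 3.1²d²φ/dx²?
Yes. The domain of dependence is [-8.82135, 18.82135], and 10.8 ∈ [-8.82135, 18.82135].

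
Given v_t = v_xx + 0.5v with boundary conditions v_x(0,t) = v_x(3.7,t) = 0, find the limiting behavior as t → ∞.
v grows unboundedly. With Neumann BCs the constant mode has diffusion eigenvalue 0, so any r > 0 makes it grow like e^(0.5t); solution grows exponentially.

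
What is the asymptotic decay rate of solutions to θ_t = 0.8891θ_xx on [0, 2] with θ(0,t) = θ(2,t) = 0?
Eigenvalues: λₙ = 0.8891n²π²/2².
First three modes:
  n=1: λ₁ = 0.8891π²/2² ≈ 2.194
  n=2: λ₂ = 3.5564π²/2² ≈ 8.775 (4× faster decay)
  n=3: λ₃ = 8.0019π²/2² ≈ 19.744 (9× faster decay)
As t → ∞, higher modes decay exponentially faster. The n=1 mode dominates: θ ~ c₁ sin(πx/2) e^{-λ₁t}.
Decay rate: λ₁ = 0.8891π²/2² ≈ 2.194.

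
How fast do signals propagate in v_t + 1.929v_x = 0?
Speed = 1.929. Information travels along x - 1.929t = const (rightward).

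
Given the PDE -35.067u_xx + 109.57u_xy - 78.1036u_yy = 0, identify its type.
The second-order coefficients are A = -35.067, B = 109.57, C = -78.1036. Since B² - 4AC = 1050.1491352 > 0, this is a hyperbolic PDE.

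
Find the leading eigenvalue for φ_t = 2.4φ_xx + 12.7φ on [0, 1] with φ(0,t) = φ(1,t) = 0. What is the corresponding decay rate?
Eigenvalues: λₙ = 2.4n²π²/1² - 12.7.
First three modes:
  n=1: λ₁ = 2.4π² - 12.7 ≈ 10.987
  n=2: λ₂ = 9.6π² - 12.7 ≈ 82.048
  n=3: λ₃ = 21.6π² - 12.7 ≈ 200.483
Since 2.4π² ≈ 23.687 > 12.7, all λₙ > 0.
The n=1 mode decays slowest → dominates as t → ∞.
Asymptotic: φ ~ c₁ sin(πx/1) e^{-λ₁t} with decay rate λ₁ ≈ 10.987.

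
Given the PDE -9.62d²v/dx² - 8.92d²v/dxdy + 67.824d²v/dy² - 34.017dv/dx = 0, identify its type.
The second-order coefficients are A = -9.62, B = -8.92, C = 67.824. Since B² - 4AC = 2689.43392 > 0, this is a hyperbolic PDE.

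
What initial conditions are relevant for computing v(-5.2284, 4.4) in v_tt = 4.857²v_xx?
Domain of dependence: [-26.5992, 16.1424]. Signals travel at speed 4.857, so data within |x - -5.2284| ≤ 4.857·4.4 = 21.3708 can reach the point.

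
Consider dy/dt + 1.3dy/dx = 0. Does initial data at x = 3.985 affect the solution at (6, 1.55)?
Yes. The characteristic through (6, 1.55) passes through x = 3.985.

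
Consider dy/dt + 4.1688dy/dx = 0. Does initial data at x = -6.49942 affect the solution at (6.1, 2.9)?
No. Only data at x = -5.98952 affects (6.1, 2.9). Advection has one-way propagation along characteristics.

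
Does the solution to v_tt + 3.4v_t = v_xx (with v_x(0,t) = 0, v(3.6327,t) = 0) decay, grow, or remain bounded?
v → 0. Damping (γ=3.4) dissipates energy; oscillations decay exponentially.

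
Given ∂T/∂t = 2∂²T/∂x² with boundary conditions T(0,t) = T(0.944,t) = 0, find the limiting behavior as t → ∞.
T → 0. Heat diffuses out through both boundaries.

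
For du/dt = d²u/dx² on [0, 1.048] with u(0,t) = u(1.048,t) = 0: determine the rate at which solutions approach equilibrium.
Eigenvalues: λₙ = n²π²/1.048².
First three modes:
  n=1: λ₁ = π²/1.048² ≈ 8.986
  n=2: λ₂ = 4π²/1.048² ≈ 35.945 (4× faster decay)
  n=3: λ₃ = 9π²/1.048² ≈ 80.876 (9× faster decay)
As t → ∞, higher modes decay exponentially faster. The n=1 mode dominates: u ~ c₁ sin(πx/1.048) e^{-λ₁t}.
Decay rate: λ₁ = π²/1.048² ≈ 8.986.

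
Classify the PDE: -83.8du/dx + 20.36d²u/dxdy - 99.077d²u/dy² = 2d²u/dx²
Rewriting in standard form: -2d²u/dx² + 20.36d²u/dxdy - 99.077d²u/dy² - 83.8du/dx = 0. A = -2, B = 20.36, C = -99.077. Discriminant B² - 4AC = -378.0864. Since -378.0864 < 0, elliptic.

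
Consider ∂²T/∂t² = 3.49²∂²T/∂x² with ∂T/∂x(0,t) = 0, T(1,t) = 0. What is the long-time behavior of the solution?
As t → ∞, T oscillates (no decay). Energy is conserved; the solution oscillates indefinitely as standing waves.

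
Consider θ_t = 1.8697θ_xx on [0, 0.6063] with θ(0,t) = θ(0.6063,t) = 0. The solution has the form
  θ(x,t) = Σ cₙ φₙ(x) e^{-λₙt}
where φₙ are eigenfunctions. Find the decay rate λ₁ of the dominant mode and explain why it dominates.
Eigenvalues: λₙ = 1.8697n²π²/0.6063².
First three modes:
  n=1: λ₁ = 1.8697π²/0.6063² ≈ 50.199
  n=2: λ₂ = 7.4788π²/0.6063² ≈ 200.797 (4× faster decay)
  n=3: λ₃ = 16.8273π²/0.6063² ≈ 451.793 (9× faster decay)
As t → ∞, higher modes decay exponentially faster. The n=1 mode dominates: θ ~ c₁ sin(πx/0.6063) e^{-λ₁t}.
Decay rate: λ₁ = 1.8697π²/0.6063² ≈ 50.199.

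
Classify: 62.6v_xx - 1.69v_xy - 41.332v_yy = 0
Hyperbolic (discriminant = 10352.3889).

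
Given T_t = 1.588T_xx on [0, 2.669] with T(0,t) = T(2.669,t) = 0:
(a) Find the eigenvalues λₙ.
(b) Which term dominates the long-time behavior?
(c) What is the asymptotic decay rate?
Eigenvalues: λₙ = 1.588n²π²/2.669².
First three modes:
  n=1: λ₁ = 1.588π²/2.669² ≈ 2.2
  n=2: λ₂ = 6.352π²/2.669² ≈ 8.801 (4× faster decay)
  n=3: λ₃ = 14.292π²/2.669² ≈ 19.801 (9× faster decay)
As t → ∞, higher modes decay exponentially faster. The n=1 mode dominates: T ~ c₁ sin(πx/2.669) e^{-λ₁t}.
Decay rate: λ₁ = 1.588π²/2.669² ≈ 2.2.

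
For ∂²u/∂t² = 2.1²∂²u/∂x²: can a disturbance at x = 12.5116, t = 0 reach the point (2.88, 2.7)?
No. The domain of dependence is [-2.79, 8.55], and 12.5116 is outside this interval.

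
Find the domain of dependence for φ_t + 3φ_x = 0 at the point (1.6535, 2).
A single point: x = -4.3465. The characteristic through (1.6535, 2) is x - 3t = const, so x = 1.6535 - 3·2 = -4.3465.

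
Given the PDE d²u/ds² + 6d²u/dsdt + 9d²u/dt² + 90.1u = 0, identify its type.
The second-order coefficients are A = 1, B = 6, C = 9. Since B² - 4AC = 0 = 0, this is a parabolic PDE.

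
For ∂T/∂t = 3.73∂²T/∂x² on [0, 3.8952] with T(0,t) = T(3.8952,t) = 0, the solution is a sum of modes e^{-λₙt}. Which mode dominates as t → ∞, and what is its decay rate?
Eigenvalues: λₙ = 3.73n²π²/3.8952².
First three modes:
  n=1: λ₁ = 3.73π²/3.8952² ≈ 2.426
  n=2: λ₂ = 14.92π²/3.8952² ≈ 9.705 (4× faster decay)
  n=3: λ₃ = 33.57π²/3.8952² ≈ 21.837 (9× faster decay)
As t → ∞, higher modes decay exponentially faster. The n=1 mode dominates: T ~ c₁ sin(πx/3.8952) e^{-λ₁t}.
Decay rate: λ₁ = 3.73π²/3.8952² ≈ 2.426.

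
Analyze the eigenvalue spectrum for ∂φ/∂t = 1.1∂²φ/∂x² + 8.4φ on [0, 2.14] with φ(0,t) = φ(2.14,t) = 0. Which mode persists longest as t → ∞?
Eigenvalues: λₙ = 1.1n²π²/2.14² - 8.4.
First three modes:
  n=1: λ₁ = 1.1π²/2.14² - 8.4 ≈ -6.029
  n=2: λ₂ = 4.4π²/2.14² - 8.4 ≈ 1.083
  n=3: λ₃ = 9.9π²/2.14² - 8.4 ≈ 12.936
Since 1.1π²/2.14² ≈ 2.371 < 8.4, λ₁ < 0.
The n=1 mode grows fastest (−λₙ is largest for n=1) → dominates.
Asymptotic: φ ~ c₁ sin(πx/2.14) e^{6.029t} (exponential growth at rate −λ₁ ≈ 6.029).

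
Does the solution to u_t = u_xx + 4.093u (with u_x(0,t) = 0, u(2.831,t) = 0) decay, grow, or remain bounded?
u grows unboundedly. Reaction dominates diffusion (r=4.093 > κπ²/(4L²)≈0.31); solution grows exponentially.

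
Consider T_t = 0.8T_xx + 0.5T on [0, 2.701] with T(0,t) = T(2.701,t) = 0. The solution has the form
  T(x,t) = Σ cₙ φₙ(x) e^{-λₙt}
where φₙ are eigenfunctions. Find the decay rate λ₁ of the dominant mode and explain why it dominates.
Eigenvalues: λₙ = 0.8n²π²/2.701² - 0.5.
First three modes:
  n=1: λ₁ = 0.8π²/2.701² - 0.5 ≈ 0.582
  n=2: λ₂ = 3.2π²/2.701² - 0.5 ≈ 3.829
  n=3: λ₃ = 7.2π²/2.701² - 0.5 ≈ 9.241
Since 0.8π²/2.701² ≈ 1.082 > 0.5, all λₙ > 0.
The n=1 mode decays slowest → dominates as t → ∞.
Asymptotic: T ~ c₁ sin(πx/2.701) e^{-λ₁t} with decay rate λ₁ ≈ 0.582.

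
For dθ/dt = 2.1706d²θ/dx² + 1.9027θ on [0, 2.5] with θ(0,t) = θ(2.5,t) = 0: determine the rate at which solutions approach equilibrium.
Eigenvalues: λₙ = 2.1706n²π²/2.5² - 1.9027.
First three modes:
  n=1: λ₁ = 2.1706π²/2.5² - 1.9027 ≈ 1.525
  n=2: λ₂ = 8.6824π²/2.5² - 1.9027 ≈ 11.808
  n=3: λ₃ = 19.5354π²/2.5² - 1.9027 ≈ 28.946
Since 2.1706π²/2.5² ≈ 3.428 > 1.9027, all λₙ > 0.
The n=1 mode decays slowest → dominates as t → ∞.
Asymptotic: θ ~ c₁ sin(πx/2.5) e^{-λ₁t} with decay rate λ₁ ≈ 1.525.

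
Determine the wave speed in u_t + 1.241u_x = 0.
Speed = 1.241. Information travels along x - 1.241t = const (rightward).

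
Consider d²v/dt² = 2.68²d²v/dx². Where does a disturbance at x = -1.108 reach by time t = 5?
Domain of influence: [-14.508, 12.292]. Data at x = -1.108 spreads outward at speed 2.68.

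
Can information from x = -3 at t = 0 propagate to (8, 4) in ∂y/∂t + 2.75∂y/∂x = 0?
Yes. The characteristic through (8, 4) passes through x = -3.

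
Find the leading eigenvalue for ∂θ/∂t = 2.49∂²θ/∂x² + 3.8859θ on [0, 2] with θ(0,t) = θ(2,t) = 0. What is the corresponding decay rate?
Eigenvalues: λₙ = 2.49n²π²/2² - 3.8859.
First three modes:
  n=1: λ₁ = 2.49π²/2² - 3.8859 ≈ 2.258
  n=2: λ₂ = 9.96π²/2² - 3.8859 ≈ 20.689
  n=3: λ₃ = 22.41π²/2² - 3.8859 ≈ 51.409
Since 2.49π²/2² ≈ 6.144 > 3.8859, all λₙ > 0.
The n=1 mode decays slowest → dominates as t → ∞.
Asymptotic: θ ~ c₁ sin(πx/2) e^{-λ₁t} with decay rate λ₁ ≈ 2.258.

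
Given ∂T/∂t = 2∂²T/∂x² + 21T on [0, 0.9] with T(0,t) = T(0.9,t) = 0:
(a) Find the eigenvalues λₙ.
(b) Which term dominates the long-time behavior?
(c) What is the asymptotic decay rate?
Eigenvalues: λₙ = 2n²π²/0.9² - 21.
First three modes:
  n=1: λ₁ = 2π²/0.9² - 21 ≈ 3.369
  n=2: λ₂ = 8π²/0.9² - 21 ≈ 76.478
  n=3: λ₃ = 18π²/0.9² - 21 ≈ 198.325
Since 2π²/0.9² ≈ 24.369 > 21, all λₙ > 0.
The n=1 mode decays slowest → dominates as t → ∞.
Asymptotic: T ~ c₁ sin(πx/0.9) e^{-λ₁t} with decay rate λ₁ ≈ 3.369.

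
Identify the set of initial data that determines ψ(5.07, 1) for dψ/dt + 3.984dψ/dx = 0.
A single point: x = 1.086. The characteristic through (5.07, 1) is x - 3.984t = const, so x = 5.07 - 3.984·1 = 1.086.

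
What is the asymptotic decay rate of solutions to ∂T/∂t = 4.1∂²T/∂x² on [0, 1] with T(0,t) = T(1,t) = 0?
Eigenvalues: λₙ = 4.1n²π².
First three modes:
  n=1: λ₁ = 4.1π² ≈ 40.465
  n=2: λ₂ = 16.4π² ≈ 161.862 (4× faster decay)
  n=3: λ₃ = 36.9π² ≈ 364.188 (9× faster decay)
As t → ∞, higher modes decay exponentially faster. The n=1 mode dominates: T ~ c₁ sin(πx) e^{-λ₁t}.
Decay rate: λ₁ = 4.1π² ≈ 40.465.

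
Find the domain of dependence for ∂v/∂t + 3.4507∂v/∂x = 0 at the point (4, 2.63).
A single point: x = -5.075341. The characteristic through (4, 2.63) is x - 3.4507t = const, so x = 4 - 3.4507·2.63 = -5.075341.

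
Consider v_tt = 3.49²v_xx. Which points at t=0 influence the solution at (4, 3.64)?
Domain of dependence: [-8.7036, 16.7036]. Signals travel at speed 3.49, so data within |x - 4| ≤ 3.49·3.64 = 12.7036 can reach the point.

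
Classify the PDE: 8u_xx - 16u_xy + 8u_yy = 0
A = 8, B = -16, C = 8. Discriminant B² - 4AC = 0. Since 0 = 0, parabolic.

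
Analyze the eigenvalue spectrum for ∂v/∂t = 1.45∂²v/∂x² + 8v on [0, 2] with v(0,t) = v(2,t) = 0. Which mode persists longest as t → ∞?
Eigenvalues: λₙ = 1.45n²π²/2² - 8.
First three modes:
  n=1: λ₁ = 1.45π²/2² - 8 ≈ -4.422
  n=2: λ₂ = 5.8π²/2² - 8 ≈ 6.311
  n=3: λ₃ = 13.05π²/2² - 8 ≈ 24.2
Since 1.45π²/2² ≈ 3.578 < 8, λ₁ < 0.
The n=1 mode grows fastest (−λₙ is largest for n=1) → dominates.
Asymptotic: v ~ c₁ sin(πx/2) e^{4.422t} (exponential growth at rate −λ₁ ≈ 4.422).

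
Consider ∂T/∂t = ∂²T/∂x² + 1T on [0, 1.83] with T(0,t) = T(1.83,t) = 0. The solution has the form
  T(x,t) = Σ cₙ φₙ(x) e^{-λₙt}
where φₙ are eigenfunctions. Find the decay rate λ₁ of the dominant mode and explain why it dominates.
Eigenvalues: λₙ = n²π²/1.83² - 1.
First three modes:
  n=1: λ₁ = π²/1.83² - 1 ≈ 1.947
  n=2: λ₂ = 4π²/1.83² - 1 ≈ 10.788
  n=3: λ₃ = 9π²/1.83² - 1 ≈ 25.524
Since π²/1.83² ≈ 2.947 > 1, all λₙ > 0.
The n=1 mode decays slowest → dominates as t → ∞.
Asymptotic: T ~ c₁ sin(πx/1.83) e^{-λ₁t} with decay rate λ₁ ≈ 1.947.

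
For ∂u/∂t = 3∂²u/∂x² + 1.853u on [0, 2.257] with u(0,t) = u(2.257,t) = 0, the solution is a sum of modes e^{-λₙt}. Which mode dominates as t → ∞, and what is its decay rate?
Eigenvalues: λₙ = 3n²π²/2.257² - 1.853.
First three modes:
  n=1: λ₁ = 3π²/2.257² - 1.853 ≈ 3.959
  n=2: λ₂ = 12π²/2.257² - 1.853 ≈ 21.397
  n=3: λ₃ = 27π²/2.257² - 1.853 ≈ 50.459
Since 3π²/2.257² ≈ 5.812 > 1.853, all λₙ > 0.
The n=1 mode decays slowest → dominates as t → ∞.
Asymptotic: u ~ c₁ sin(πx/2.257) e^{-λ₁t} with decay rate λ₁ ≈ 3.959.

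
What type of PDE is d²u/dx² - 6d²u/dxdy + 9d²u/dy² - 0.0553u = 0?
With A = 1, B = -6, C = 9, the discriminant is 0. This is a parabolic PDE.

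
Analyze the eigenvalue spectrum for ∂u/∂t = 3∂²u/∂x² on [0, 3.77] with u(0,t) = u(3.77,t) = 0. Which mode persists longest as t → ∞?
Eigenvalues: λₙ = 3n²π²/3.77².
First three modes:
  n=1: λ₁ = 3π²/3.77² ≈ 2.083
  n=2: λ₂ = 12π²/3.77² ≈ 8.333 (4× faster decay)
  n=3: λ₃ = 27π²/3.77² ≈ 18.749 (9× faster decay)
As t → ∞, higher modes decay exponentially faster. The n=1 mode dominates: u ~ c₁ sin(πx/3.77) e^{-λ₁t}.
Decay rate: λ₁ = 3π²/3.77² ≈ 2.083.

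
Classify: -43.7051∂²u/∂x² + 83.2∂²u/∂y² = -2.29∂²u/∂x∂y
Rewriting in standard form: -43.7051∂²u/∂x² + 2.29∂²u/∂x∂y + 83.2∂²u/∂y² = 0. Hyperbolic (discriminant = 14550.30138).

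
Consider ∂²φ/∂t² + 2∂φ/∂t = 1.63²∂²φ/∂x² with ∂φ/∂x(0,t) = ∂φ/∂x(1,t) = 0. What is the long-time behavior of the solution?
As t → ∞, φ → constant (steady state). Damping (γ=2) dissipates the nonconstant modes; with Neumann BCs the spatial average obeys M''+γM'=0 and tends to a finite limit.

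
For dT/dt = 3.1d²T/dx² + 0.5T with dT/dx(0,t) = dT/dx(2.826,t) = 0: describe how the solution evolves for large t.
T grows unboundedly. With Neumann BCs the constant mode has diffusion eigenvalue 0, so any r > 0 makes it grow like e^(0.5t); solution grows exponentially.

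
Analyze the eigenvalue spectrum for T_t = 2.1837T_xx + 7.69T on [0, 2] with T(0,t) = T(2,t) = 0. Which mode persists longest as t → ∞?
Eigenvalues: λₙ = 2.1837n²π²/2² - 7.69.
First three modes:
  n=1: λ₁ = 2.1837π²/2² - 7.69 ≈ -2.302
  n=2: λ₂ = 8.7348π²/2² - 7.69 ≈ 13.862
  n=3: λ₃ = 19.6533π²/2² - 7.69 ≈ 40.803
Since 2.1837π²/2² ≈ 5.388 < 7.69, λ₁ < 0.
The n=1 mode grows fastest (−λₙ is largest for n=1) → dominates.
Asymptotic: T ~ c₁ sin(πx/2) e^{2.302t} (exponential growth at rate −λ₁ ≈ 2.302).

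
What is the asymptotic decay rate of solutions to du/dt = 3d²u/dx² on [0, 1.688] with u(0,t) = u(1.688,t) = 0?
Eigenvalues: λₙ = 3n²π²/1.688².
First three modes:
  n=1: λ₁ = 3π²/1.688² ≈ 10.391
  n=2: λ₂ = 12π²/1.688² ≈ 41.566 (4× faster decay)
  n=3: λ₃ = 27π²/1.688² ≈ 93.523 (9× faster decay)
As t → ∞, higher modes decay exponentially faster. The n=1 mode dominates: u ~ c₁ sin(πx/1.688) e^{-λ₁t}.
Decay rate: λ₁ = 3π²/1.688² ≈ 10.391.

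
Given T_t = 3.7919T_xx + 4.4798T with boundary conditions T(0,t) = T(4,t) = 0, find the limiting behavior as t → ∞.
T grows unboundedly. Reaction dominates diffusion (r=4.4798 > κπ²/L²≈2.34); solution grows exponentially.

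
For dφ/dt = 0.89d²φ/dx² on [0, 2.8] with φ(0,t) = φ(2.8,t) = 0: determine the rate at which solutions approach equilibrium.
Eigenvalues: λₙ = 0.89n²π²/2.8².
First three modes:
  n=1: λ₁ = 0.89π²/2.8² ≈ 1.12
  n=2: λ₂ = 3.56π²/2.8² ≈ 4.482 (4× faster decay)
  n=3: λ₃ = 8.01π²/2.8² ≈ 10.084 (9× faster decay)
As t → ∞, higher modes decay exponentially faster. The n=1 mode dominates: φ ~ c₁ sin(πx/2.8) e^{-λ₁t}.
Decay rate: λ₁ = 0.89π²/2.8² ≈ 1.12.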